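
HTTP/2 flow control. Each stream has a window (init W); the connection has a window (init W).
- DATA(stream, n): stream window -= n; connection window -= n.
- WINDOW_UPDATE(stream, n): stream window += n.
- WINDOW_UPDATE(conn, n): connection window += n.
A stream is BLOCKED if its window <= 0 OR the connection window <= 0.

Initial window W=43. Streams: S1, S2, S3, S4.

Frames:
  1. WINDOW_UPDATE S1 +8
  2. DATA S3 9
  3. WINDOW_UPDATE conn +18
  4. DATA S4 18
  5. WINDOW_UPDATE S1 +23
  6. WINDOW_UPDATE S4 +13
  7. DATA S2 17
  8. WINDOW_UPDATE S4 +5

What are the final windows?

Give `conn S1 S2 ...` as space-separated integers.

Op 1: conn=43 S1=51 S2=43 S3=43 S4=43 blocked=[]
Op 2: conn=34 S1=51 S2=43 S3=34 S4=43 blocked=[]
Op 3: conn=52 S1=51 S2=43 S3=34 S4=43 blocked=[]
Op 4: conn=34 S1=51 S2=43 S3=34 S4=25 blocked=[]
Op 5: conn=34 S1=74 S2=43 S3=34 S4=25 blocked=[]
Op 6: conn=34 S1=74 S2=43 S3=34 S4=38 blocked=[]
Op 7: conn=17 S1=74 S2=26 S3=34 S4=38 blocked=[]
Op 8: conn=17 S1=74 S2=26 S3=34 S4=43 blocked=[]

Answer: 17 74 26 34 43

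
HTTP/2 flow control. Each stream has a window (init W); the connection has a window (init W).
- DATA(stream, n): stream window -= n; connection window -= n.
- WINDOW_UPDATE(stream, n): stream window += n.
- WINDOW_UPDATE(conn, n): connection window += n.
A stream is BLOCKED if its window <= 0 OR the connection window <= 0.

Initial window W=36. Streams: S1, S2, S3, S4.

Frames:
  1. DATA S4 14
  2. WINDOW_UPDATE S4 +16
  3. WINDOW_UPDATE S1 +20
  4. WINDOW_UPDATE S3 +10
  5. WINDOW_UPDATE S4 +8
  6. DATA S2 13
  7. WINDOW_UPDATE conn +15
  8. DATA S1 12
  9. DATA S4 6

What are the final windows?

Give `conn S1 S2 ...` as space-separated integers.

Answer: 6 44 23 46 40

Derivation:
Op 1: conn=22 S1=36 S2=36 S3=36 S4=22 blocked=[]
Op 2: conn=22 S1=36 S2=36 S3=36 S4=38 blocked=[]
Op 3: conn=22 S1=56 S2=36 S3=36 S4=38 blocked=[]
Op 4: conn=22 S1=56 S2=36 S3=46 S4=38 blocked=[]
Op 5: conn=22 S1=56 S2=36 S3=46 S4=46 blocked=[]
Op 6: conn=9 S1=56 S2=23 S3=46 S4=46 blocked=[]
Op 7: conn=24 S1=56 S2=23 S3=46 S4=46 blocked=[]
Op 8: conn=12 S1=44 S2=23 S3=46 S4=46 blocked=[]
Op 9: conn=6 S1=44 S2=23 S3=46 S4=40 blocked=[]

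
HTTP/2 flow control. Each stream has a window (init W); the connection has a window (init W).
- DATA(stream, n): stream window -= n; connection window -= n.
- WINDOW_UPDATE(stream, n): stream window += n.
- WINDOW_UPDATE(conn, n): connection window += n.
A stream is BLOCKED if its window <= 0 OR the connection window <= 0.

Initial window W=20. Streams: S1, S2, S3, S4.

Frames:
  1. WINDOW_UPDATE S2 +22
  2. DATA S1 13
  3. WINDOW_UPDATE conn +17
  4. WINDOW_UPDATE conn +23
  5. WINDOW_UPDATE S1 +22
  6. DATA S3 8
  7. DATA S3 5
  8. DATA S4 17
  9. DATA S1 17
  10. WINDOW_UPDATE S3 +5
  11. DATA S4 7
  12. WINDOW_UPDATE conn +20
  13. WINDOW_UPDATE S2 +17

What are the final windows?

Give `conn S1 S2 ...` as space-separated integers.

Answer: 13 12 59 12 -4

Derivation:
Op 1: conn=20 S1=20 S2=42 S3=20 S4=20 blocked=[]
Op 2: conn=7 S1=7 S2=42 S3=20 S4=20 blocked=[]
Op 3: conn=24 S1=7 S2=42 S3=20 S4=20 blocked=[]
Op 4: conn=47 S1=7 S2=42 S3=20 S4=20 blocked=[]
Op 5: conn=47 S1=29 S2=42 S3=20 S4=20 blocked=[]
Op 6: conn=39 S1=29 S2=42 S3=12 S4=20 blocked=[]
Op 7: conn=34 S1=29 S2=42 S3=7 S4=20 blocked=[]
Op 8: conn=17 S1=29 S2=42 S3=7 S4=3 blocked=[]
Op 9: conn=0 S1=12 S2=42 S3=7 S4=3 blocked=[1, 2, 3, 4]
Op 10: conn=0 S1=12 S2=42 S3=12 S4=3 blocked=[1, 2, 3, 4]
Op 11: conn=-7 S1=12 S2=42 S3=12 S4=-4 blocked=[1, 2, 3, 4]
Op 12: conn=13 S1=12 S2=42 S3=12 S4=-4 blocked=[4]
Op 13: conn=13 S1=12 S2=59 S3=12 S4=-4 blocked=[4]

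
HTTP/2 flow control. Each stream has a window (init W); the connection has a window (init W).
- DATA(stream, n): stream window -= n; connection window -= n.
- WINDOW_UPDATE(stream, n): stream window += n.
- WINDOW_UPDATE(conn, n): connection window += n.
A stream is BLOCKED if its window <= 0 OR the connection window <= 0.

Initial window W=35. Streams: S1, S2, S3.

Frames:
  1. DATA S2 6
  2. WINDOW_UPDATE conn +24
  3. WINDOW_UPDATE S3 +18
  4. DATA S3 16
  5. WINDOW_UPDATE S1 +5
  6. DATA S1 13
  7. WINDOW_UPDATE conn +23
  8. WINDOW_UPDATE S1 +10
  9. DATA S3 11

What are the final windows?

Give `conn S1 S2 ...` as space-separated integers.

Op 1: conn=29 S1=35 S2=29 S3=35 blocked=[]
Op 2: conn=53 S1=35 S2=29 S3=35 blocked=[]
Op 3: conn=53 S1=35 S2=29 S3=53 blocked=[]
Op 4: conn=37 S1=35 S2=29 S3=37 blocked=[]
Op 5: conn=37 S1=40 S2=29 S3=37 blocked=[]
Op 6: conn=24 S1=27 S2=29 S3=37 blocked=[]
Op 7: conn=47 S1=27 S2=29 S3=37 blocked=[]
Op 8: conn=47 S1=37 S2=29 S3=37 blocked=[]
Op 9: conn=36 S1=37 S2=29 S3=26 blocked=[]

Answer: 36 37 29 26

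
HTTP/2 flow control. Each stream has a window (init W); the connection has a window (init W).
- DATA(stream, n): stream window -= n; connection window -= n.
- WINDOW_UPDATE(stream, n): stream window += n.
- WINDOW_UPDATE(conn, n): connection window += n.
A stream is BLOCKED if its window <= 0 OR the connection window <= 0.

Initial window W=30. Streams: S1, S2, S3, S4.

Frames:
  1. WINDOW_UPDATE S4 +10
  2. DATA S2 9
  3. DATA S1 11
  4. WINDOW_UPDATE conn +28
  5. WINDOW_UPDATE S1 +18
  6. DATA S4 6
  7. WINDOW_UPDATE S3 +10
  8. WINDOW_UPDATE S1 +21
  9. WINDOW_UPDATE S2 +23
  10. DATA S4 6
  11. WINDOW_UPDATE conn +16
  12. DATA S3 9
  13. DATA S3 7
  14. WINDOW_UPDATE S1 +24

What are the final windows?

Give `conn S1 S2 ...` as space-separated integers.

Op 1: conn=30 S1=30 S2=30 S3=30 S4=40 blocked=[]
Op 2: conn=21 S1=30 S2=21 S3=30 S4=40 blocked=[]
Op 3: conn=10 S1=19 S2=21 S3=30 S4=40 blocked=[]
Op 4: conn=38 S1=19 S2=21 S3=30 S4=40 blocked=[]
Op 5: conn=38 S1=37 S2=21 S3=30 S4=40 blocked=[]
Op 6: conn=32 S1=37 S2=21 S3=30 S4=34 blocked=[]
Op 7: conn=32 S1=37 S2=21 S3=40 S4=34 blocked=[]
Op 8: conn=32 S1=58 S2=21 S3=40 S4=34 blocked=[]
Op 9: conn=32 S1=58 S2=44 S3=40 S4=34 blocked=[]
Op 10: conn=26 S1=58 S2=44 S3=40 S4=28 blocked=[]
Op 11: conn=42 S1=58 S2=44 S3=40 S4=28 blocked=[]
Op 12: conn=33 S1=58 S2=44 S3=31 S4=28 blocked=[]
Op 13: conn=26 S1=58 S2=44 S3=24 S4=28 blocked=[]
Op 14: conn=26 S1=82 S2=44 S3=24 S4=28 blocked=[]

Answer: 26 82 44 24 28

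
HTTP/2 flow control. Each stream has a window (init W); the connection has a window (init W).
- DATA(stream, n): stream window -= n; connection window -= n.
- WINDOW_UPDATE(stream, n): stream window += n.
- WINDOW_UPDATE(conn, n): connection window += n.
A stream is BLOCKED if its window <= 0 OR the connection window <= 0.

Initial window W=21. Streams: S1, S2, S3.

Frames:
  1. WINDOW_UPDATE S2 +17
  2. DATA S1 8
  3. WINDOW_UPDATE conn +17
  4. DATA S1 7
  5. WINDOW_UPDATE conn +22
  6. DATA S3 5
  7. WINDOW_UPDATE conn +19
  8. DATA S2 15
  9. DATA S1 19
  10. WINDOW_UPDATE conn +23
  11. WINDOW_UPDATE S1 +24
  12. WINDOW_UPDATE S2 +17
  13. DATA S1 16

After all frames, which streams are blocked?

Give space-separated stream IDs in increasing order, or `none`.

Answer: S1

Derivation:
Op 1: conn=21 S1=21 S2=38 S3=21 blocked=[]
Op 2: conn=13 S1=13 S2=38 S3=21 blocked=[]
Op 3: conn=30 S1=13 S2=38 S3=21 blocked=[]
Op 4: conn=23 S1=6 S2=38 S3=21 blocked=[]
Op 5: conn=45 S1=6 S2=38 S3=21 blocked=[]
Op 6: conn=40 S1=6 S2=38 S3=16 blocked=[]
Op 7: conn=59 S1=6 S2=38 S3=16 blocked=[]
Op 8: conn=44 S1=6 S2=23 S3=16 blocked=[]
Op 9: conn=25 S1=-13 S2=23 S3=16 blocked=[1]
Op 10: conn=48 S1=-13 S2=23 S3=16 blocked=[1]
Op 11: conn=48 S1=11 S2=23 S3=16 blocked=[]
Op 12: conn=48 S1=11 S2=40 S3=16 blocked=[]
Op 13: conn=32 S1=-5 S2=40 S3=16 blocked=[1]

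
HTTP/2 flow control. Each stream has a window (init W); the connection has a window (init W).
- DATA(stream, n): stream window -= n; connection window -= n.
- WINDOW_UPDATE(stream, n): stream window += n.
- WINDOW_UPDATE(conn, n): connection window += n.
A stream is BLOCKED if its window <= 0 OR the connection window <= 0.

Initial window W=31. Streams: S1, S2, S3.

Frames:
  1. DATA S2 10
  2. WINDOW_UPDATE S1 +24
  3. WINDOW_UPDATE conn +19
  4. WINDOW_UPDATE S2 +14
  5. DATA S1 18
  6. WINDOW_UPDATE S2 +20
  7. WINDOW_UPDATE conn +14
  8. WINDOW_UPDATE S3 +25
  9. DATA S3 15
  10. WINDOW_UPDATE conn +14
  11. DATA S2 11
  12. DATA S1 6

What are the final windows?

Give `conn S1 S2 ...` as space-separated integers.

Op 1: conn=21 S1=31 S2=21 S3=31 blocked=[]
Op 2: conn=21 S1=55 S2=21 S3=31 blocked=[]
Op 3: conn=40 S1=55 S2=21 S3=31 blocked=[]
Op 4: conn=40 S1=55 S2=35 S3=31 blocked=[]
Op 5: conn=22 S1=37 S2=35 S3=31 blocked=[]
Op 6: conn=22 S1=37 S2=55 S3=31 blocked=[]
Op 7: conn=36 S1=37 S2=55 S3=31 blocked=[]
Op 8: conn=36 S1=37 S2=55 S3=56 blocked=[]
Op 9: conn=21 S1=37 S2=55 S3=41 blocked=[]
Op 10: conn=35 S1=37 S2=55 S3=41 blocked=[]
Op 11: conn=24 S1=37 S2=44 S3=41 blocked=[]
Op 12: conn=18 S1=31 S2=44 S3=41 blocked=[]

Answer: 18 31 44 41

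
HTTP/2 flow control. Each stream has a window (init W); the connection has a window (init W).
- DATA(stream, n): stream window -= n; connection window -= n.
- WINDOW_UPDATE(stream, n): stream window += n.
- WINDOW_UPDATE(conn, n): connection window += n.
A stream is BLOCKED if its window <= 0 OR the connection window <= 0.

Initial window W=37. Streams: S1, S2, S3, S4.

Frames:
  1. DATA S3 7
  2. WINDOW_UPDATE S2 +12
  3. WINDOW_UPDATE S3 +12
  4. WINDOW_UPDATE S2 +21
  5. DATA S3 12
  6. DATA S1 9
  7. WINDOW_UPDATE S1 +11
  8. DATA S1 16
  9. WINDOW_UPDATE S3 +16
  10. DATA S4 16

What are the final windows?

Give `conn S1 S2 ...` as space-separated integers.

Answer: -23 23 70 46 21

Derivation:
Op 1: conn=30 S1=37 S2=37 S3=30 S4=37 blocked=[]
Op 2: conn=30 S1=37 S2=49 S3=30 S4=37 blocked=[]
Op 3: conn=30 S1=37 S2=49 S3=42 S4=37 blocked=[]
Op 4: conn=30 S1=37 S2=70 S3=42 S4=37 blocked=[]
Op 5: conn=18 S1=37 S2=70 S3=30 S4=37 blocked=[]
Op 6: conn=9 S1=28 S2=70 S3=30 S4=37 blocked=[]
Op 7: conn=9 S1=39 S2=70 S3=30 S4=37 blocked=[]
Op 8: conn=-7 S1=23 S2=70 S3=30 S4=37 blocked=[1, 2, 3, 4]
Op 9: conn=-7 S1=23 S2=70 S3=46 S4=37 blocked=[1, 2, 3, 4]
Op 10: conn=-23 S1=23 S2=70 S3=46 S4=21 blocked=[1, 2, 3, 4]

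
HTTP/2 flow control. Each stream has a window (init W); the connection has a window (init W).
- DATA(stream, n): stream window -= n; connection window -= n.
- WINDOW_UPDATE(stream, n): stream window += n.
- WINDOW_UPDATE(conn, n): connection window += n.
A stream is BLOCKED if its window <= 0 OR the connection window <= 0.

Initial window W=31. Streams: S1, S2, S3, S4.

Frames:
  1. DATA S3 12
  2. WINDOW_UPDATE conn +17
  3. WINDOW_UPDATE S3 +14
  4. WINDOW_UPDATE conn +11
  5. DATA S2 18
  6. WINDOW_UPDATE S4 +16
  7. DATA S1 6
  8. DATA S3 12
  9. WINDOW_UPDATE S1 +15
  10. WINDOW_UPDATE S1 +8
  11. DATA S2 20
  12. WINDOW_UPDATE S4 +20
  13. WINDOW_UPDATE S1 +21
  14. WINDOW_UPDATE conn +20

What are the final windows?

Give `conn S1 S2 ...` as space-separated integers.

Answer: 11 69 -7 21 67

Derivation:
Op 1: conn=19 S1=31 S2=31 S3=19 S4=31 blocked=[]
Op 2: conn=36 S1=31 S2=31 S3=19 S4=31 blocked=[]
Op 3: conn=36 S1=31 S2=31 S3=33 S4=31 blocked=[]
Op 4: conn=47 S1=31 S2=31 S3=33 S4=31 blocked=[]
Op 5: conn=29 S1=31 S2=13 S3=33 S4=31 blocked=[]
Op 6: conn=29 S1=31 S2=13 S3=33 S4=47 blocked=[]
Op 7: conn=23 S1=25 S2=13 S3=33 S4=47 blocked=[]
Op 8: conn=11 S1=25 S2=13 S3=21 S4=47 blocked=[]
Op 9: conn=11 S1=40 S2=13 S3=21 S4=47 blocked=[]
Op 10: conn=11 S1=48 S2=13 S3=21 S4=47 blocked=[]
Op 11: conn=-9 S1=48 S2=-7 S3=21 S4=47 blocked=[1, 2, 3, 4]
Op 12: conn=-9 S1=48 S2=-7 S3=21 S4=67 blocked=[1, 2, 3, 4]
Op 13: conn=-9 S1=69 S2=-7 S3=21 S4=67 blocked=[1, 2, 3, 4]
Op 14: conn=11 S1=69 S2=-7 S3=21 S4=67 blocked=[2]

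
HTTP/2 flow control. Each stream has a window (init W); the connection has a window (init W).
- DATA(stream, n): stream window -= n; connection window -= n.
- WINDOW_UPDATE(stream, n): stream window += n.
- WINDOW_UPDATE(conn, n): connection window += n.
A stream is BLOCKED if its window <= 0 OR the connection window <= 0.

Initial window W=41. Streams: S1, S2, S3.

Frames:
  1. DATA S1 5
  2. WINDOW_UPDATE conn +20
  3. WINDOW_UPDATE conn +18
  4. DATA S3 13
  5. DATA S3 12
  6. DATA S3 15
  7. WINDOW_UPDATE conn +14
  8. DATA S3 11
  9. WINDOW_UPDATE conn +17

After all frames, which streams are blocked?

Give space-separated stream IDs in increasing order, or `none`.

Answer: S3

Derivation:
Op 1: conn=36 S1=36 S2=41 S3=41 blocked=[]
Op 2: conn=56 S1=36 S2=41 S3=41 blocked=[]
Op 3: conn=74 S1=36 S2=41 S3=41 blocked=[]
Op 4: conn=61 S1=36 S2=41 S3=28 blocked=[]
Op 5: conn=49 S1=36 S2=41 S3=16 blocked=[]
Op 6: conn=34 S1=36 S2=41 S3=1 blocked=[]
Op 7: conn=48 S1=36 S2=41 S3=1 blocked=[]
Op 8: conn=37 S1=36 S2=41 S3=-10 blocked=[3]
Op 9: conn=54 S1=36 S2=41 S3=-10 blocked=[3]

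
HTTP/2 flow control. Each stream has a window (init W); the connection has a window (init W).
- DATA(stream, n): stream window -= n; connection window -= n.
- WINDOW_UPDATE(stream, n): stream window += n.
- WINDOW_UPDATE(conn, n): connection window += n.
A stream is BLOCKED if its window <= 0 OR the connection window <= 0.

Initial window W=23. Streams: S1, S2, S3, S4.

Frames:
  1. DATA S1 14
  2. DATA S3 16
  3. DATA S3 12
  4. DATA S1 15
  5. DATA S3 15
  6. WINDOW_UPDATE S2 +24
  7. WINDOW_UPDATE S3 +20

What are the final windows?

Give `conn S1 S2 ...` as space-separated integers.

Answer: -49 -6 47 0 23

Derivation:
Op 1: conn=9 S1=9 S2=23 S3=23 S4=23 blocked=[]
Op 2: conn=-7 S1=9 S2=23 S3=7 S4=23 blocked=[1, 2, 3, 4]
Op 3: conn=-19 S1=9 S2=23 S3=-5 S4=23 blocked=[1, 2, 3, 4]
Op 4: conn=-34 S1=-6 S2=23 S3=-5 S4=23 blocked=[1, 2, 3, 4]
Op 5: conn=-49 S1=-6 S2=23 S3=-20 S4=23 blocked=[1, 2, 3, 4]
Op 6: conn=-49 S1=-6 S2=47 S3=-20 S4=23 blocked=[1, 2, 3, 4]
Op 7: conn=-49 S1=-6 S2=47 S3=0 S4=23 blocked=[1, 2, 3, 4]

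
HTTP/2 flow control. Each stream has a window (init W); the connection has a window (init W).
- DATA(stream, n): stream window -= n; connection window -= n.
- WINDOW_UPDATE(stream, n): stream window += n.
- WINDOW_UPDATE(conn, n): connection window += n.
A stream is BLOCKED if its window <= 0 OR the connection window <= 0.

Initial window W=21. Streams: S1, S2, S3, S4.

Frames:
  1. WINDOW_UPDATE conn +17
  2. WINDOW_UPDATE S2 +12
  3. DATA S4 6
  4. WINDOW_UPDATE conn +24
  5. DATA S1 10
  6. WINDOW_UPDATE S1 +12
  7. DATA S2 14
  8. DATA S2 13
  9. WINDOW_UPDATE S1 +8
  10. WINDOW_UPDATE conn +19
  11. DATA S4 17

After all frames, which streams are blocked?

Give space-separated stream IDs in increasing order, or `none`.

Answer: S4

Derivation:
Op 1: conn=38 S1=21 S2=21 S3=21 S4=21 blocked=[]
Op 2: conn=38 S1=21 S2=33 S3=21 S4=21 blocked=[]
Op 3: conn=32 S1=21 S2=33 S3=21 S4=15 blocked=[]
Op 4: conn=56 S1=21 S2=33 S3=21 S4=15 blocked=[]
Op 5: conn=46 S1=11 S2=33 S3=21 S4=15 blocked=[]
Op 6: conn=46 S1=23 S2=33 S3=21 S4=15 blocked=[]
Op 7: conn=32 S1=23 S2=19 S3=21 S4=15 blocked=[]
Op 8: conn=19 S1=23 S2=6 S3=21 S4=15 blocked=[]
Op 9: conn=19 S1=31 S2=6 S3=21 S4=15 blocked=[]
Op 10: conn=38 S1=31 S2=6 S3=21 S4=15 blocked=[]
Op 11: conn=21 S1=31 S2=6 S3=21 S4=-2 blocked=[4]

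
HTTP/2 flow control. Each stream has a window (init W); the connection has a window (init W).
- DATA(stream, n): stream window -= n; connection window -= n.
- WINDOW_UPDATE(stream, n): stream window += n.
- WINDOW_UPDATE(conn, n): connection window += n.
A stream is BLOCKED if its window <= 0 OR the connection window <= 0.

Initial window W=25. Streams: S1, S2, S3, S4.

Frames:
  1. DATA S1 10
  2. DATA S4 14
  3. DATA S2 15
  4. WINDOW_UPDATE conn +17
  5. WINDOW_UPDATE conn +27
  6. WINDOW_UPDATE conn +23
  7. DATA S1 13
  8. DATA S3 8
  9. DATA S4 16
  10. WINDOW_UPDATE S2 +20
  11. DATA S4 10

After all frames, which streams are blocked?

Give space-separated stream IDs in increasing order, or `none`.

Answer: S4

Derivation:
Op 1: conn=15 S1=15 S2=25 S3=25 S4=25 blocked=[]
Op 2: conn=1 S1=15 S2=25 S3=25 S4=11 blocked=[]
Op 3: conn=-14 S1=15 S2=10 S3=25 S4=11 blocked=[1, 2, 3, 4]
Op 4: conn=3 S1=15 S2=10 S3=25 S4=11 blocked=[]
Op 5: conn=30 S1=15 S2=10 S3=25 S4=11 blocked=[]
Op 6: conn=53 S1=15 S2=10 S3=25 S4=11 blocked=[]
Op 7: conn=40 S1=2 S2=10 S3=25 S4=11 blocked=[]
Op 8: conn=32 S1=2 S2=10 S3=17 S4=11 blocked=[]
Op 9: conn=16 S1=2 S2=10 S3=17 S4=-5 blocked=[4]
Op 10: conn=16 S1=2 S2=30 S3=17 S4=-5 blocked=[4]
Op 11: conn=6 S1=2 S2=30 S3=17 S4=-15 blocked=[4]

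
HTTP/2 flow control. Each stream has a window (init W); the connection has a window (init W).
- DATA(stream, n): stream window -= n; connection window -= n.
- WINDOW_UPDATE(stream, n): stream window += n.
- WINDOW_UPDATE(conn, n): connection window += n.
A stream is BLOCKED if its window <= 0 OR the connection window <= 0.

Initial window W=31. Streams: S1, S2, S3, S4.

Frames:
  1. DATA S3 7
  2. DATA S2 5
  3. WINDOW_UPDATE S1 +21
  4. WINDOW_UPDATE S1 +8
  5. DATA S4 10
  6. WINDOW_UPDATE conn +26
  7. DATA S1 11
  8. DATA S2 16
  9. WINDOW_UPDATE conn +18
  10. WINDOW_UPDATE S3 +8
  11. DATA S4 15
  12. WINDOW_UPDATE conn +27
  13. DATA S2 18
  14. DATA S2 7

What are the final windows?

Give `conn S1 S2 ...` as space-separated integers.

Op 1: conn=24 S1=31 S2=31 S3=24 S4=31 blocked=[]
Op 2: conn=19 S1=31 S2=26 S3=24 S4=31 blocked=[]
Op 3: conn=19 S1=52 S2=26 S3=24 S4=31 blocked=[]
Op 4: conn=19 S1=60 S2=26 S3=24 S4=31 blocked=[]
Op 5: conn=9 S1=60 S2=26 S3=24 S4=21 blocked=[]
Op 6: conn=35 S1=60 S2=26 S3=24 S4=21 blocked=[]
Op 7: conn=24 S1=49 S2=26 S3=24 S4=21 blocked=[]
Op 8: conn=8 S1=49 S2=10 S3=24 S4=21 blocked=[]
Op 9: conn=26 S1=49 S2=10 S3=24 S4=21 blocked=[]
Op 10: conn=26 S1=49 S2=10 S3=32 S4=21 blocked=[]
Op 11: conn=11 S1=49 S2=10 S3=32 S4=6 blocked=[]
Op 12: conn=38 S1=49 S2=10 S3=32 S4=6 blocked=[]
Op 13: conn=20 S1=49 S2=-8 S3=32 S4=6 blocked=[2]
Op 14: conn=13 S1=49 S2=-15 S3=32 S4=6 blocked=[2]

Answer: 13 49 -15 32 6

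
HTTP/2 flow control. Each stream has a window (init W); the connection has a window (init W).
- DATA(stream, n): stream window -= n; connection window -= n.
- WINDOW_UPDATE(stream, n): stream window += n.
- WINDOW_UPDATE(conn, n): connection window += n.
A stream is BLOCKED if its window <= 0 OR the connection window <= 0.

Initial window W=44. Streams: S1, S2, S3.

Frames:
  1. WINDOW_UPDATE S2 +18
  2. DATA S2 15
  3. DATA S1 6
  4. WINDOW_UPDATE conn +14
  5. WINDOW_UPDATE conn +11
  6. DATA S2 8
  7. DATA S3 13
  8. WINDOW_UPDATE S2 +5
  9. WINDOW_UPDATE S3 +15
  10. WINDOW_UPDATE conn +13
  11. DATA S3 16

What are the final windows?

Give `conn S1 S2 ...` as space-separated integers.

Op 1: conn=44 S1=44 S2=62 S3=44 blocked=[]
Op 2: conn=29 S1=44 S2=47 S3=44 blocked=[]
Op 3: conn=23 S1=38 S2=47 S3=44 blocked=[]
Op 4: conn=37 S1=38 S2=47 S3=44 blocked=[]
Op 5: conn=48 S1=38 S2=47 S3=44 blocked=[]
Op 6: conn=40 S1=38 S2=39 S3=44 blocked=[]
Op 7: conn=27 S1=38 S2=39 S3=31 blocked=[]
Op 8: conn=27 S1=38 S2=44 S3=31 blocked=[]
Op 9: conn=27 S1=38 S2=44 S3=46 blocked=[]
Op 10: conn=40 S1=38 S2=44 S3=46 blocked=[]
Op 11: conn=24 S1=38 S2=44 S3=30 blocked=[]

Answer: 24 38 44 30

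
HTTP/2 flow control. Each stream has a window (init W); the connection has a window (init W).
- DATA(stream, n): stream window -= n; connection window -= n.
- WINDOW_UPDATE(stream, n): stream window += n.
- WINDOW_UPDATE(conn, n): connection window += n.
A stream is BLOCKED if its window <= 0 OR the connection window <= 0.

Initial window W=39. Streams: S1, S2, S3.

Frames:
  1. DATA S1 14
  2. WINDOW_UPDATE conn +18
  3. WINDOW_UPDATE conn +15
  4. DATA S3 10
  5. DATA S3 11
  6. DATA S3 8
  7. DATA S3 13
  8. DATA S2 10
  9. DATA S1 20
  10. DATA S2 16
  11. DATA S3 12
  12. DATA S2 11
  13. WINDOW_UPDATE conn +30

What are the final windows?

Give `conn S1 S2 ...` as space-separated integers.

Op 1: conn=25 S1=25 S2=39 S3=39 blocked=[]
Op 2: conn=43 S1=25 S2=39 S3=39 blocked=[]
Op 3: conn=58 S1=25 S2=39 S3=39 blocked=[]
Op 4: conn=48 S1=25 S2=39 S3=29 blocked=[]
Op 5: conn=37 S1=25 S2=39 S3=18 blocked=[]
Op 6: conn=29 S1=25 S2=39 S3=10 blocked=[]
Op 7: conn=16 S1=25 S2=39 S3=-3 blocked=[3]
Op 8: conn=6 S1=25 S2=29 S3=-3 blocked=[3]
Op 9: conn=-14 S1=5 S2=29 S3=-3 blocked=[1, 2, 3]
Op 10: conn=-30 S1=5 S2=13 S3=-3 blocked=[1, 2, 3]
Op 11: conn=-42 S1=5 S2=13 S3=-15 blocked=[1, 2, 3]
Op 12: conn=-53 S1=5 S2=2 S3=-15 blocked=[1, 2, 3]
Op 13: conn=-23 S1=5 S2=2 S3=-15 blocked=[1, 2, 3]

Answer: -23 5 2 -15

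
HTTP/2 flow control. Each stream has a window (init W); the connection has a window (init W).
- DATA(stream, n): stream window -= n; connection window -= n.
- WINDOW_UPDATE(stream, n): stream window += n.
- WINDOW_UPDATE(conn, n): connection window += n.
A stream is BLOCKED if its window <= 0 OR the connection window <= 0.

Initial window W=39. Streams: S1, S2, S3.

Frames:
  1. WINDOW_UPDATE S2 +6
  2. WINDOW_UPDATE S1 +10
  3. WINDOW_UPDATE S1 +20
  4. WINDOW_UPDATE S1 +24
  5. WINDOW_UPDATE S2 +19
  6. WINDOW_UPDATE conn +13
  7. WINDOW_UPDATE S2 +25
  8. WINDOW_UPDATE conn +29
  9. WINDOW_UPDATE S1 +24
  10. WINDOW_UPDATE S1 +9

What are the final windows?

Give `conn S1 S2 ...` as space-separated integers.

Answer: 81 126 89 39

Derivation:
Op 1: conn=39 S1=39 S2=45 S3=39 blocked=[]
Op 2: conn=39 S1=49 S2=45 S3=39 blocked=[]
Op 3: conn=39 S1=69 S2=45 S3=39 blocked=[]
Op 4: conn=39 S1=93 S2=45 S3=39 blocked=[]
Op 5: conn=39 S1=93 S2=64 S3=39 blocked=[]
Op 6: conn=52 S1=93 S2=64 S3=39 blocked=[]
Op 7: conn=52 S1=93 S2=89 S3=39 blocked=[]
Op 8: conn=81 S1=93 S2=89 S3=39 blocked=[]
Op 9: conn=81 S1=117 S2=89 S3=39 blocked=[]
Op 10: conn=81 S1=126 S2=89 S3=39 blocked=[]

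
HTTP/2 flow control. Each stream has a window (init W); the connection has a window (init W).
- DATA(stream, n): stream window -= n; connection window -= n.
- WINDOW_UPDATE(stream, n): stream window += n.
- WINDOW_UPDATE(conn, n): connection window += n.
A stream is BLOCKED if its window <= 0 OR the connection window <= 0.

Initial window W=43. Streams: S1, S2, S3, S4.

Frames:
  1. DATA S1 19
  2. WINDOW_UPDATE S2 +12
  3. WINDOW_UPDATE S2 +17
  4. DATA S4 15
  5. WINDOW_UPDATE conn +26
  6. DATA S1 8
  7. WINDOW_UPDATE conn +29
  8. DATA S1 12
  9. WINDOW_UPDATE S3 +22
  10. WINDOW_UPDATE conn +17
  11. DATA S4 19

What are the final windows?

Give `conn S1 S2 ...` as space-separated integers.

Answer: 42 4 72 65 9

Derivation:
Op 1: conn=24 S1=24 S2=43 S3=43 S4=43 blocked=[]
Op 2: conn=24 S1=24 S2=55 S3=43 S4=43 blocked=[]
Op 3: conn=24 S1=24 S2=72 S3=43 S4=43 blocked=[]
Op 4: conn=9 S1=24 S2=72 S3=43 S4=28 blocked=[]
Op 5: conn=35 S1=24 S2=72 S3=43 S4=28 blocked=[]
Op 6: conn=27 S1=16 S2=72 S3=43 S4=28 blocked=[]
Op 7: conn=56 S1=16 S2=72 S3=43 S4=28 blocked=[]
Op 8: conn=44 S1=4 S2=72 S3=43 S4=28 blocked=[]
Op 9: conn=44 S1=4 S2=72 S3=65 S4=28 blocked=[]
Op 10: conn=61 S1=4 S2=72 S3=65 S4=28 blocked=[]
Op 11: conn=42 S1=4 S2=72 S3=65 S4=9 blocked=[]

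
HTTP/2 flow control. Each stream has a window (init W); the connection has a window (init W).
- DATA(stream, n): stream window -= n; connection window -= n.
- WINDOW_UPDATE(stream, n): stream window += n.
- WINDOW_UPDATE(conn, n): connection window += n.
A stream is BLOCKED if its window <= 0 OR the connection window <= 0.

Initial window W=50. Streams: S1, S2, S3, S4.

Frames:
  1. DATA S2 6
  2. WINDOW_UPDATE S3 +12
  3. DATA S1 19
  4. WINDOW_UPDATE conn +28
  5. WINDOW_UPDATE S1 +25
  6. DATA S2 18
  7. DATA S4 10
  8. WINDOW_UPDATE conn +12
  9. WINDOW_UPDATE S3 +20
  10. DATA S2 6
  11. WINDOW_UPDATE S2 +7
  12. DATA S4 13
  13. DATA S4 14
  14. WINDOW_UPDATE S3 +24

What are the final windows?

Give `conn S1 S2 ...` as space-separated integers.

Op 1: conn=44 S1=50 S2=44 S3=50 S4=50 blocked=[]
Op 2: conn=44 S1=50 S2=44 S3=62 S4=50 blocked=[]
Op 3: conn=25 S1=31 S2=44 S3=62 S4=50 blocked=[]
Op 4: conn=53 S1=31 S2=44 S3=62 S4=50 blocked=[]
Op 5: conn=53 S1=56 S2=44 S3=62 S4=50 blocked=[]
Op 6: conn=35 S1=56 S2=26 S3=62 S4=50 blocked=[]
Op 7: conn=25 S1=56 S2=26 S3=62 S4=40 blocked=[]
Op 8: conn=37 S1=56 S2=26 S3=62 S4=40 blocked=[]
Op 9: conn=37 S1=56 S2=26 S3=82 S4=40 blocked=[]
Op 10: conn=31 S1=56 S2=20 S3=82 S4=40 blocked=[]
Op 11: conn=31 S1=56 S2=27 S3=82 S4=40 blocked=[]
Op 12: conn=18 S1=56 S2=27 S3=82 S4=27 blocked=[]
Op 13: conn=4 S1=56 S2=27 S3=82 S4=13 blocked=[]
Op 14: conn=4 S1=56 S2=27 S3=106 S4=13 blocked=[]

Answer: 4 56 27 106 13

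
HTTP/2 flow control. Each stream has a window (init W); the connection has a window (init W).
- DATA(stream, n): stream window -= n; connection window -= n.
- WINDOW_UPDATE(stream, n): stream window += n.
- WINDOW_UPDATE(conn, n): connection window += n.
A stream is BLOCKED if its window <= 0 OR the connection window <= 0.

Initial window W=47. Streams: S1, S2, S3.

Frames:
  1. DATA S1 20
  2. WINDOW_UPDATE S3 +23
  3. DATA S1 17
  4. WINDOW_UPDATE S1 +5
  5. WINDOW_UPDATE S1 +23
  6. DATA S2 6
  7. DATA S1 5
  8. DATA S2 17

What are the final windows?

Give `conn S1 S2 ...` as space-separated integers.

Op 1: conn=27 S1=27 S2=47 S3=47 blocked=[]
Op 2: conn=27 S1=27 S2=47 S3=70 blocked=[]
Op 3: conn=10 S1=10 S2=47 S3=70 blocked=[]
Op 4: conn=10 S1=15 S2=47 S3=70 blocked=[]
Op 5: conn=10 S1=38 S2=47 S3=70 blocked=[]
Op 6: conn=4 S1=38 S2=41 S3=70 blocked=[]
Op 7: conn=-1 S1=33 S2=41 S3=70 blocked=[1, 2, 3]
Op 8: conn=-18 S1=33 S2=24 S3=70 blocked=[1, 2, 3]

Answer: -18 33 24 70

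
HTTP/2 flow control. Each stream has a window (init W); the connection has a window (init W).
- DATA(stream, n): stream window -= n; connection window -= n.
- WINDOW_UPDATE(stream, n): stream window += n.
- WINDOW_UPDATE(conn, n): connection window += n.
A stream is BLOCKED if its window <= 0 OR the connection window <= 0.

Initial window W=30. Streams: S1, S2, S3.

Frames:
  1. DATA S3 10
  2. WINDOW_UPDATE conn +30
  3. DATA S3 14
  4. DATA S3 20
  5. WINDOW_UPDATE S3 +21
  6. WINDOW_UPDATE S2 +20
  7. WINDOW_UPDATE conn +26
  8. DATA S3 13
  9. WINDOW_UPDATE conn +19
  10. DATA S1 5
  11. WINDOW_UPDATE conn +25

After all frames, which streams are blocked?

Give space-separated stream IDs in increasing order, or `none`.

Answer: S3

Derivation:
Op 1: conn=20 S1=30 S2=30 S3=20 blocked=[]
Op 2: conn=50 S1=30 S2=30 S3=20 blocked=[]
Op 3: conn=36 S1=30 S2=30 S3=6 blocked=[]
Op 4: conn=16 S1=30 S2=30 S3=-14 blocked=[3]
Op 5: conn=16 S1=30 S2=30 S3=7 blocked=[]
Op 6: conn=16 S1=30 S2=50 S3=7 blocked=[]
Op 7: conn=42 S1=30 S2=50 S3=7 blocked=[]
Op 8: conn=29 S1=30 S2=50 S3=-6 blocked=[3]
Op 9: conn=48 S1=30 S2=50 S3=-6 blocked=[3]
Op 10: conn=43 S1=25 S2=50 S3=-6 blocked=[3]
Op 11: conn=68 S1=25 S2=50 S3=-6 blocked=[3]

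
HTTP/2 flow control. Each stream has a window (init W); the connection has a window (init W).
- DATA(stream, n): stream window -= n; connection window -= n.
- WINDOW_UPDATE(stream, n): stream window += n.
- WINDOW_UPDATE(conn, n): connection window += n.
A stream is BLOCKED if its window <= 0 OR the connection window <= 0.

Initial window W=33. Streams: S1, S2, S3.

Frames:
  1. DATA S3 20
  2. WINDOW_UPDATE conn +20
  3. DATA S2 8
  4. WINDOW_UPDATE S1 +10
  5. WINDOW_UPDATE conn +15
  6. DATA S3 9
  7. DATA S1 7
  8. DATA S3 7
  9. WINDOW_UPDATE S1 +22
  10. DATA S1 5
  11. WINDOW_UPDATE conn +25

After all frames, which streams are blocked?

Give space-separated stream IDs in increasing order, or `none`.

Op 1: conn=13 S1=33 S2=33 S3=13 blocked=[]
Op 2: conn=33 S1=33 S2=33 S3=13 blocked=[]
Op 3: conn=25 S1=33 S2=25 S3=13 blocked=[]
Op 4: conn=25 S1=43 S2=25 S3=13 blocked=[]
Op 5: conn=40 S1=43 S2=25 S3=13 blocked=[]
Op 6: conn=31 S1=43 S2=25 S3=4 blocked=[]
Op 7: conn=24 S1=36 S2=25 S3=4 blocked=[]
Op 8: conn=17 S1=36 S2=25 S3=-3 blocked=[3]
Op 9: conn=17 S1=58 S2=25 S3=-3 blocked=[3]
Op 10: conn=12 S1=53 S2=25 S3=-3 blocked=[3]
Op 11: conn=37 S1=53 S2=25 S3=-3 blocked=[3]

Answer: S3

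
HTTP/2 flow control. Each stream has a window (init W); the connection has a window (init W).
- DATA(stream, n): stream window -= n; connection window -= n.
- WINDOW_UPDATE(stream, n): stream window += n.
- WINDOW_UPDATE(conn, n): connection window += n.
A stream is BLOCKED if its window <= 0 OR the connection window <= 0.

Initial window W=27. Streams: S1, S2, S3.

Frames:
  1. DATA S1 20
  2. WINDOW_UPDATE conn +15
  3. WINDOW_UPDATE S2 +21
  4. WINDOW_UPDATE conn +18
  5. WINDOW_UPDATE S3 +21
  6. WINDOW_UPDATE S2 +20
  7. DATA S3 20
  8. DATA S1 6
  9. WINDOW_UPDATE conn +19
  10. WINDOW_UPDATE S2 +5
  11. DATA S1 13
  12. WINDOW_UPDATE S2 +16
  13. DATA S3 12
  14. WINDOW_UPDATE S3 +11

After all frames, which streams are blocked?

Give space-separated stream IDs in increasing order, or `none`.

Answer: S1

Derivation:
Op 1: conn=7 S1=7 S2=27 S3=27 blocked=[]
Op 2: conn=22 S1=7 S2=27 S3=27 blocked=[]
Op 3: conn=22 S1=7 S2=48 S3=27 blocked=[]
Op 4: conn=40 S1=7 S2=48 S3=27 blocked=[]
Op 5: conn=40 S1=7 S2=48 S3=48 blocked=[]
Op 6: conn=40 S1=7 S2=68 S3=48 blocked=[]
Op 7: conn=20 S1=7 S2=68 S3=28 blocked=[]
Op 8: conn=14 S1=1 S2=68 S3=28 blocked=[]
Op 9: conn=33 S1=1 S2=68 S3=28 blocked=[]
Op 10: conn=33 S1=1 S2=73 S3=28 blocked=[]
Op 11: conn=20 S1=-12 S2=73 S3=28 blocked=[1]
Op 12: conn=20 S1=-12 S2=89 S3=28 blocked=[1]
Op 13: conn=8 S1=-12 S2=89 S3=16 blocked=[1]
Op 14: conn=8 S1=-12 S2=89 S3=27 blocked=[1]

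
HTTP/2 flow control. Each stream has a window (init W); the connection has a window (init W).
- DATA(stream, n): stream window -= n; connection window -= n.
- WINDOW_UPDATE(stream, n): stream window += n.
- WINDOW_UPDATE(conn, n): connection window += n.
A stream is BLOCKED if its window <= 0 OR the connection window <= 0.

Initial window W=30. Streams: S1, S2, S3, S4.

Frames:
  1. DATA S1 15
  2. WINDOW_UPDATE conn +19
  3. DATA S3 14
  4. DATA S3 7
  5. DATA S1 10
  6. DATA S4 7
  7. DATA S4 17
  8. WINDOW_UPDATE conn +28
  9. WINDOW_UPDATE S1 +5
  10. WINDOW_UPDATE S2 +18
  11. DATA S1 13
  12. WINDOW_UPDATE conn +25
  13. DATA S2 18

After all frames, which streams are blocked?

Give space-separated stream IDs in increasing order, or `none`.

Answer: S1

Derivation:
Op 1: conn=15 S1=15 S2=30 S3=30 S4=30 blocked=[]
Op 2: conn=34 S1=15 S2=30 S3=30 S4=30 blocked=[]
Op 3: conn=20 S1=15 S2=30 S3=16 S4=30 blocked=[]
Op 4: conn=13 S1=15 S2=30 S3=9 S4=30 blocked=[]
Op 5: conn=3 S1=5 S2=30 S3=9 S4=30 blocked=[]
Op 6: conn=-4 S1=5 S2=30 S3=9 S4=23 blocked=[1, 2, 3, 4]
Op 7: conn=-21 S1=5 S2=30 S3=9 S4=6 blocked=[1, 2, 3, 4]
Op 8: conn=7 S1=5 S2=30 S3=9 S4=6 blocked=[]
Op 9: conn=7 S1=10 S2=30 S3=9 S4=6 blocked=[]
Op 10: conn=7 S1=10 S2=48 S3=9 S4=6 blocked=[]
Op 11: conn=-6 S1=-3 S2=48 S3=9 S4=6 blocked=[1, 2, 3, 4]
Op 12: conn=19 S1=-3 S2=48 S3=9 S4=6 blocked=[1]
Op 13: conn=1 S1=-3 S2=30 S3=9 S4=6 blocked=[1]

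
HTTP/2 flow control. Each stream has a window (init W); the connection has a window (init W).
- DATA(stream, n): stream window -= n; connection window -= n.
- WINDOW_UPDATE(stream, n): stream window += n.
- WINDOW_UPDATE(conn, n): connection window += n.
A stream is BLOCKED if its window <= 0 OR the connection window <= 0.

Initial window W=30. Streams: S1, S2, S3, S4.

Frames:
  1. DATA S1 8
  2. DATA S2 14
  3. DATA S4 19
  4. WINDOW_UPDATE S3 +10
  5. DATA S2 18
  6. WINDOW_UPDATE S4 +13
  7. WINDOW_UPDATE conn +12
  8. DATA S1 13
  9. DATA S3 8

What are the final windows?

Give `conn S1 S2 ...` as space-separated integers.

Answer: -38 9 -2 32 24

Derivation:
Op 1: conn=22 S1=22 S2=30 S3=30 S4=30 blocked=[]
Op 2: conn=8 S1=22 S2=16 S3=30 S4=30 blocked=[]
Op 3: conn=-11 S1=22 S2=16 S3=30 S4=11 blocked=[1, 2, 3, 4]
Op 4: conn=-11 S1=22 S2=16 S3=40 S4=11 blocked=[1, 2, 3, 4]
Op 5: conn=-29 S1=22 S2=-2 S3=40 S4=11 blocked=[1, 2, 3, 4]
Op 6: conn=-29 S1=22 S2=-2 S3=40 S4=24 blocked=[1, 2, 3, 4]
Op 7: conn=-17 S1=22 S2=-2 S3=40 S4=24 blocked=[1, 2, 3, 4]
Op 8: conn=-30 S1=9 S2=-2 S3=40 S4=24 blocked=[1, 2, 3, 4]
Op 9: conn=-38 S1=9 S2=-2 S3=32 S4=24 blocked=[1, 2, 3, 4]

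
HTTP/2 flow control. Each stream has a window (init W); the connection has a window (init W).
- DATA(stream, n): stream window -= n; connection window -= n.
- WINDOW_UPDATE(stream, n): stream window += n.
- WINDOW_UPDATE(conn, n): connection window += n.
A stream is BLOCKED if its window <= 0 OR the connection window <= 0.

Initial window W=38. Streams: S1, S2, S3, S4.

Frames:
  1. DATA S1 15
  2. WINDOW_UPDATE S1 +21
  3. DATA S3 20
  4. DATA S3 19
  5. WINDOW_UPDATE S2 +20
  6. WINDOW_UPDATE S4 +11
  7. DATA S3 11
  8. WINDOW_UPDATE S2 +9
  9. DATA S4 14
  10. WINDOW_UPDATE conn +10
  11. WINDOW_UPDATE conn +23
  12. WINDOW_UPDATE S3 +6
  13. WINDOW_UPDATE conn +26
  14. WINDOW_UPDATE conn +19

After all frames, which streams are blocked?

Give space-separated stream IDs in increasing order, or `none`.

Op 1: conn=23 S1=23 S2=38 S3=38 S4=38 blocked=[]
Op 2: conn=23 S1=44 S2=38 S3=38 S4=38 blocked=[]
Op 3: conn=3 S1=44 S2=38 S3=18 S4=38 blocked=[]
Op 4: conn=-16 S1=44 S2=38 S3=-1 S4=38 blocked=[1, 2, 3, 4]
Op 5: conn=-16 S1=44 S2=58 S3=-1 S4=38 blocked=[1, 2, 3, 4]
Op 6: conn=-16 S1=44 S2=58 S3=-1 S4=49 blocked=[1, 2, 3, 4]
Op 7: conn=-27 S1=44 S2=58 S3=-12 S4=49 blocked=[1, 2, 3, 4]
Op 8: conn=-27 S1=44 S2=67 S3=-12 S4=49 blocked=[1, 2, 3, 4]
Op 9: conn=-41 S1=44 S2=67 S3=-12 S4=35 blocked=[1, 2, 3, 4]
Op 10: conn=-31 S1=44 S2=67 S3=-12 S4=35 blocked=[1, 2, 3, 4]
Op 11: conn=-8 S1=44 S2=67 S3=-12 S4=35 blocked=[1, 2, 3, 4]
Op 12: conn=-8 S1=44 S2=67 S3=-6 S4=35 blocked=[1, 2, 3, 4]
Op 13: conn=18 S1=44 S2=67 S3=-6 S4=35 blocked=[3]
Op 14: conn=37 S1=44 S2=67 S3=-6 S4=35 blocked=[3]

Answer: S3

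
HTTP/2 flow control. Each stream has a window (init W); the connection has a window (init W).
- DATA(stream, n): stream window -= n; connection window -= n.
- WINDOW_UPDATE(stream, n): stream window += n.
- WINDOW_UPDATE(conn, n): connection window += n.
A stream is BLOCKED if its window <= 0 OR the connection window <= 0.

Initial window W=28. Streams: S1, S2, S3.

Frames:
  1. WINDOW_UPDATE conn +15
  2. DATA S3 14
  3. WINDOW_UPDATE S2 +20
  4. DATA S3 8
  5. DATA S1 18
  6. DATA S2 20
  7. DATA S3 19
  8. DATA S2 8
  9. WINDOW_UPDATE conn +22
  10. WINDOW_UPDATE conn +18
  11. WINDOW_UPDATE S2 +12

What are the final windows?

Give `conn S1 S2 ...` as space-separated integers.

Answer: -4 10 32 -13

Derivation:
Op 1: conn=43 S1=28 S2=28 S3=28 blocked=[]
Op 2: conn=29 S1=28 S2=28 S3=14 blocked=[]
Op 3: conn=29 S1=28 S2=48 S3=14 blocked=[]
Op 4: conn=21 S1=28 S2=48 S3=6 blocked=[]
Op 5: conn=3 S1=10 S2=48 S3=6 blocked=[]
Op 6: conn=-17 S1=10 S2=28 S3=6 blocked=[1, 2, 3]
Op 7: conn=-36 S1=10 S2=28 S3=-13 blocked=[1, 2, 3]
Op 8: conn=-44 S1=10 S2=20 S3=-13 blocked=[1, 2, 3]
Op 9: conn=-22 S1=10 S2=20 S3=-13 blocked=[1, 2, 3]
Op 10: conn=-4 S1=10 S2=20 S3=-13 blocked=[1, 2, 3]
Op 11: conn=-4 S1=10 S2=32 S3=-13 blocked=[1, 2, 3]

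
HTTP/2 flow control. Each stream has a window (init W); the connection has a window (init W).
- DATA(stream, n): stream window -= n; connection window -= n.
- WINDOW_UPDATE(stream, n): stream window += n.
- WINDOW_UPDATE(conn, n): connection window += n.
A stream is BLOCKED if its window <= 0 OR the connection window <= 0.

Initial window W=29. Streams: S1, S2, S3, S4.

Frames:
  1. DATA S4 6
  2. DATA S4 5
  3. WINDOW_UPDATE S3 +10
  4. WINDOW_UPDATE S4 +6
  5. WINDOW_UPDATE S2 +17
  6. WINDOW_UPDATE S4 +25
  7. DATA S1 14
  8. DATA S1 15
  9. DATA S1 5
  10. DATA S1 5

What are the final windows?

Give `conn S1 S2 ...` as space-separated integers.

Answer: -21 -10 46 39 49

Derivation:
Op 1: conn=23 S1=29 S2=29 S3=29 S4=23 blocked=[]
Op 2: conn=18 S1=29 S2=29 S3=29 S4=18 blocked=[]
Op 3: conn=18 S1=29 S2=29 S3=39 S4=18 blocked=[]
Op 4: conn=18 S1=29 S2=29 S3=39 S4=24 blocked=[]
Op 5: conn=18 S1=29 S2=46 S3=39 S4=24 blocked=[]
Op 6: conn=18 S1=29 S2=46 S3=39 S4=49 blocked=[]
Op 7: conn=4 S1=15 S2=46 S3=39 S4=49 blocked=[]
Op 8: conn=-11 S1=0 S2=46 S3=39 S4=49 blocked=[1, 2, 3, 4]
Op 9: conn=-16 S1=-5 S2=46 S3=39 S4=49 blocked=[1, 2, 3, 4]
Op 10: conn=-21 S1=-10 S2=46 S3=39 S4=49 blocked=[1, 2, 3, 4]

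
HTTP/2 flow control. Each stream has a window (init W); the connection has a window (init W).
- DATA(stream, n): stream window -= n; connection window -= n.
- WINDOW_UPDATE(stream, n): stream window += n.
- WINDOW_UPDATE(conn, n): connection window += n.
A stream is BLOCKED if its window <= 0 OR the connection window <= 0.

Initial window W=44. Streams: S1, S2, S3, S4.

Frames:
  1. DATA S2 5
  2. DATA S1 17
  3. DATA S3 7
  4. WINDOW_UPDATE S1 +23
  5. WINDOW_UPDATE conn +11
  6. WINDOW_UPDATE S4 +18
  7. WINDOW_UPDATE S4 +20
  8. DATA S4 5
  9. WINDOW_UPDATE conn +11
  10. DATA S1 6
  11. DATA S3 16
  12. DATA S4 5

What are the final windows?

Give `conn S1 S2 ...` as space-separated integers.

Answer: 5 44 39 21 72

Derivation:
Op 1: conn=39 S1=44 S2=39 S3=44 S4=44 blocked=[]
Op 2: conn=22 S1=27 S2=39 S3=44 S4=44 blocked=[]
Op 3: conn=15 S1=27 S2=39 S3=37 S4=44 blocked=[]
Op 4: conn=15 S1=50 S2=39 S3=37 S4=44 blocked=[]
Op 5: conn=26 S1=50 S2=39 S3=37 S4=44 blocked=[]
Op 6: conn=26 S1=50 S2=39 S3=37 S4=62 blocked=[]
Op 7: conn=26 S1=50 S2=39 S3=37 S4=82 blocked=[]
Op 8: conn=21 S1=50 S2=39 S3=37 S4=77 blocked=[]
Op 9: conn=32 S1=50 S2=39 S3=37 S4=77 blocked=[]
Op 10: conn=26 S1=44 S2=39 S3=37 S4=77 blocked=[]
Op 11: conn=10 S1=44 S2=39 S3=21 S4=77 blocked=[]
Op 12: conn=5 S1=44 S2=39 S3=21 S4=72 blocked=[]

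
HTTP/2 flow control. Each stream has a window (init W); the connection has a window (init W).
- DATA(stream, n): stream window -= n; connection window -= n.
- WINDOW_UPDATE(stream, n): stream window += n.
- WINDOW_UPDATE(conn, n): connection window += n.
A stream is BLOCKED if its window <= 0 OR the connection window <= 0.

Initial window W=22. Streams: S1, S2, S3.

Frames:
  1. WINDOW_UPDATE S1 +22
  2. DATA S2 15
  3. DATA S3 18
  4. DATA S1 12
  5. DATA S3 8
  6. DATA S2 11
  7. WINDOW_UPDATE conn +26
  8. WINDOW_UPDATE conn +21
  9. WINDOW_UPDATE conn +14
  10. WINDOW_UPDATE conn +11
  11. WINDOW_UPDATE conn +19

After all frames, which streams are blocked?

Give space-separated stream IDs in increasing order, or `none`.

Answer: S2 S3

Derivation:
Op 1: conn=22 S1=44 S2=22 S3=22 blocked=[]
Op 2: conn=7 S1=44 S2=7 S3=22 blocked=[]
Op 3: conn=-11 S1=44 S2=7 S3=4 blocked=[1, 2, 3]
Op 4: conn=-23 S1=32 S2=7 S3=4 blocked=[1, 2, 3]
Op 5: conn=-31 S1=32 S2=7 S3=-4 blocked=[1, 2, 3]
Op 6: conn=-42 S1=32 S2=-4 S3=-4 blocked=[1, 2, 3]
Op 7: conn=-16 S1=32 S2=-4 S3=-4 blocked=[1, 2, 3]
Op 8: conn=5 S1=32 S2=-4 S3=-4 blocked=[2, 3]
Op 9: conn=19 S1=32 S2=-4 S3=-4 blocked=[2, 3]
Op 10: conn=30 S1=32 S2=-4 S3=-4 blocked=[2, 3]
Op 11: conn=49 S1=32 S2=-4 S3=-4 blocked=[2, 3]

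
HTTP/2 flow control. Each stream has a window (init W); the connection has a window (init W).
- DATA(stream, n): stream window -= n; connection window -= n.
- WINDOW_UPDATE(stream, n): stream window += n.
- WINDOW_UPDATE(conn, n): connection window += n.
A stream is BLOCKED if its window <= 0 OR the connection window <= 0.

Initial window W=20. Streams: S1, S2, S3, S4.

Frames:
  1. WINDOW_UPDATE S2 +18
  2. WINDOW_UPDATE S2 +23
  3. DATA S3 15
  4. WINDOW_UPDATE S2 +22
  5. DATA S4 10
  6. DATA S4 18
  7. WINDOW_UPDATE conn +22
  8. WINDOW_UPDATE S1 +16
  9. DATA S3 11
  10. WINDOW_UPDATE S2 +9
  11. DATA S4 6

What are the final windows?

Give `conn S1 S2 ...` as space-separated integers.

Answer: -18 36 92 -6 -14

Derivation:
Op 1: conn=20 S1=20 S2=38 S3=20 S4=20 blocked=[]
Op 2: conn=20 S1=20 S2=61 S3=20 S4=20 blocked=[]
Op 3: conn=5 S1=20 S2=61 S3=5 S4=20 blocked=[]
Op 4: conn=5 S1=20 S2=83 S3=5 S4=20 blocked=[]
Op 5: conn=-5 S1=20 S2=83 S3=5 S4=10 blocked=[1, 2, 3, 4]
Op 6: conn=-23 S1=20 S2=83 S3=5 S4=-8 blocked=[1, 2, 3, 4]
Op 7: conn=-1 S1=20 S2=83 S3=5 S4=-8 blocked=[1, 2, 3, 4]
Op 8: conn=-1 S1=36 S2=83 S3=5 S4=-8 blocked=[1, 2, 3, 4]
Op 9: conn=-12 S1=36 S2=83 S3=-6 S4=-8 blocked=[1, 2, 3, 4]
Op 10: conn=-12 S1=36 S2=92 S3=-6 S4=-8 blocked=[1, 2, 3, 4]
Op 11: conn=-18 S1=36 S2=92 S3=-6 S4=-14 blocked=[1, 2, 3, 4]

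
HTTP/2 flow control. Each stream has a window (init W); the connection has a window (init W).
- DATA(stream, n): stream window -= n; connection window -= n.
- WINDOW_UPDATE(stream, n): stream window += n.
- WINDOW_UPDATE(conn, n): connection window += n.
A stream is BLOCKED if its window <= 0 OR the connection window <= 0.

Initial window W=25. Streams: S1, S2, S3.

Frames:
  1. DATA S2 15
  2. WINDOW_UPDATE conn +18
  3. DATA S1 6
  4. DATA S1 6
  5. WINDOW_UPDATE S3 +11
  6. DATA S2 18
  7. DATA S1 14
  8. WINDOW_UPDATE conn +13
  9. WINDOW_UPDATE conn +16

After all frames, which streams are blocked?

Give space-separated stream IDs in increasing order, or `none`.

Answer: S1 S2

Derivation:
Op 1: conn=10 S1=25 S2=10 S3=25 blocked=[]
Op 2: conn=28 S1=25 S2=10 S3=25 blocked=[]
Op 3: conn=22 S1=19 S2=10 S3=25 blocked=[]
Op 4: conn=16 S1=13 S2=10 S3=25 blocked=[]
Op 5: conn=16 S1=13 S2=10 S3=36 blocked=[]
Op 6: conn=-2 S1=13 S2=-8 S3=36 blocked=[1, 2, 3]
Op 7: conn=-16 S1=-1 S2=-8 S3=36 blocked=[1, 2, 3]
Op 8: conn=-3 S1=-1 S2=-8 S3=36 blocked=[1, 2, 3]
Op 9: conn=13 S1=-1 S2=-8 S3=36 blocked=[1, 2]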